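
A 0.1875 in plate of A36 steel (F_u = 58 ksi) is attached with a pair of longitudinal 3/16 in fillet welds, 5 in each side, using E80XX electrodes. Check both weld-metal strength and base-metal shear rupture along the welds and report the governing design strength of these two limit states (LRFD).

φR_n ≈ 47.7 kips (weld metal governs)

E80XX → F_EXX = 80 ksi.
t_e = 0.707 × 0.1875 = 0.1326 in; L = 10 in.
Weld metal: φR_n = 0.75 × 0.6 × 80 × 0.1326 × 10 = 47.72 kips.
Base metal (shear rupture): φR_n = 0.75 × 0.6 × 58 × 0.1875 × 10 = 48.94 kips.
Governing: weld metal.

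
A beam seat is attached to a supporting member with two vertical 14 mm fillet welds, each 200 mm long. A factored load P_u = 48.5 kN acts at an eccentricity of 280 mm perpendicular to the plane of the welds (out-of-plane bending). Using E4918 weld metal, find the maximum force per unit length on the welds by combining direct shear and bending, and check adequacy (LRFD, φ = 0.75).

E49XX → F_EXX = 490 MPa.
L_w = 2 × 200 = 400 mm; section modulus (unit throat) S = 2 × L²/6 = 13330 mm².
Direct shear f_v = P/L_w = 48.5×10³/400 = 121.2 N/mm.
Moment M = P × e = 48.5×10³ × 280 = 13580000 N·mm; bending f_b = M/S = 1018 N/mm.
f_max = √(f_v² + f_b²) = √(121.2² + 1018²) = 1026 N/mm.
φr_n = 0.75 × 0.6 × 490 × (0.707 × 14) = 2183 N/mm → adequate.

f_max ≈ 1030 N/mm; adequate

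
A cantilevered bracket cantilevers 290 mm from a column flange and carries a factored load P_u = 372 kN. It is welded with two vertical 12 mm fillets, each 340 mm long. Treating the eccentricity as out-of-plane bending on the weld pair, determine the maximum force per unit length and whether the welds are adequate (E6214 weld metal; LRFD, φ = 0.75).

f_max ≈ 2850 N/mm; NOT adequate

E62XX → F_EXX = 620 MPa.
L_w = 2 × 340 = 680 mm; section modulus (unit throat) S = 2 × L²/6 = 38530 mm².
Direct shear f_v = P/L_w = 372×10³/680 = 547.1 N/mm.
Moment M = P × e = 372×10³ × 290 = 107880000 N·mm; bending f_b = M/S = 2800 N/mm.
f_max = √(f_v² + f_b²) = √(547.1² + 2800²) = 2853 N/mm.
φr_n = 0.75 × 0.6 × 620 × (0.707 × 12) = 2367 N/mm → NOT adequate.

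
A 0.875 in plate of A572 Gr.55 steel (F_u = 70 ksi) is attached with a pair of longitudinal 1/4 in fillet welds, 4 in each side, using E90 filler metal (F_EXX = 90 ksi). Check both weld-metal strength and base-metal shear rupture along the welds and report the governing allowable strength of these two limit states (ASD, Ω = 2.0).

t_e = 0.707 × 0.25 = 0.1767 in; L = 8 in.
Weld metal: R_n/Ω = (1/2.0) × 0.6 × 90 × 0.1767 × 8 = 38.18 kips.
Base metal (shear rupture): R_n/Ω = (1/2.0) × 0.6 × 70 × 0.875 × 8 = 147 kips.
Governing: weld metal.

R_n/Ω ≈ 38.2 kips (weld metal governs)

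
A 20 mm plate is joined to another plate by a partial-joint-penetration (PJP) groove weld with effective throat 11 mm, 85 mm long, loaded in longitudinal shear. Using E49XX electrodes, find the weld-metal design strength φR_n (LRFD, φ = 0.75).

E49XX → F_EXX = 490 MPa.
Effective throat (given) t_e = 11 mm.
A_we = 11 × 85 = 935 mm².
F_nw = 0.6 F_EXX = 294 MPa.
φR_n = 0.75 × 294 × 935 × 10⁻³ = 206.2 kN.

φR_n ≈ 206 kN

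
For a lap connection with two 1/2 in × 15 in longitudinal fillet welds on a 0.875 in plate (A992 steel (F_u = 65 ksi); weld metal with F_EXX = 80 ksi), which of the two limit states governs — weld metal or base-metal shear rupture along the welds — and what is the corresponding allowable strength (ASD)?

t_e = 0.707 × 0.5 = 0.3535 in; L = 30 in.
Weld metal: R_n/Ω = (1/2.0) × 0.6 × 80 × 0.3535 × 30 = 254.5 kips.
Base metal (shear rupture): R_n/Ω = (1/2.0) × 0.6 × 65 × 0.875 × 30 = 511.9 kips.
Governing: weld metal.

R_n/Ω ≈ 255 kips (weld metal governs)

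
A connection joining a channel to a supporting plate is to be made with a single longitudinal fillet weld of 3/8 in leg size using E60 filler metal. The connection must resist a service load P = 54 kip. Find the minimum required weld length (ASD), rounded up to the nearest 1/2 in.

L = 11.5 in

E60XX → F_EXX = 60 ksi.
Throat t_e = 0.707 × 0.375 = 0.2651 in.
r_n/Ω = (0.6 × 60 × 0.2651) / 2.0 = 4.772 kip/in.
L_req = P / (r_n/Ω) = 54 / 4.772 = 11.32 in total.
Round up → use L = 11.5 in.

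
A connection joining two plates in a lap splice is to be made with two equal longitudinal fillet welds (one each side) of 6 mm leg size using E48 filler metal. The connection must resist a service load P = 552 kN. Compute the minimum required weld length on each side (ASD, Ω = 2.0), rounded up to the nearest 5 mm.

L = 455 mm on each side

E48XX → F_EXX = 480 MPa.
Throat t_e = 0.707 × 6 = 4.242 mm.
r_n/Ω = (0.6 × 480 × 4.242) / 2.0 = 610.8 N/mm = 0.6108 kN/mm.
L_req = P / (r_n/Ω) = 552 / 0.6108 = 903.7 mm total.
Per side: 903.7 / 2 = 451.8 mm.
Round up → use L = 455 mm on each side.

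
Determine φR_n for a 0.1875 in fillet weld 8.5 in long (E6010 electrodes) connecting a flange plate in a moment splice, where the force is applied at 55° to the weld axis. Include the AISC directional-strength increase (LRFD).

E60XX → F_EXX = 60 ksi.
t_e = 0.707 × 0.1875 = 0.1326 in; A_we = 0.1326 × 8.5 = 1.127 in².
Directional factor: 1.0 + 0.5 sin^1.5(55°) = 1.371.
F_nw = 0.6 × 60 × 1.371 = 49.35 ksi.
φR_n = 0.75 × 49.35 × 1.127 = 41.7 kip.

φR_n ≈ 41.7 kip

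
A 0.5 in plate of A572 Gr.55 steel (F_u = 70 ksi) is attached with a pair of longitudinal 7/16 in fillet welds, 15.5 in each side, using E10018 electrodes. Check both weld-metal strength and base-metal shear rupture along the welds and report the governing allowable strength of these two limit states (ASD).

R_n/Ω ≈ 288 kip (weld metal governs)

E100XX → F_EXX = 100 ksi.
t_e = 0.707 × 0.4375 = 0.3093 in; L = 31 in.
Weld metal: R_n/Ω = (1/2.0) × 0.6 × 100 × 0.3093 × 31 = 287.7 kip.
Base metal (shear rupture): R_n/Ω = (1/2.0) × 0.6 × 70 × 0.5 × 31 = 325.5 kip.
Governing: weld metal.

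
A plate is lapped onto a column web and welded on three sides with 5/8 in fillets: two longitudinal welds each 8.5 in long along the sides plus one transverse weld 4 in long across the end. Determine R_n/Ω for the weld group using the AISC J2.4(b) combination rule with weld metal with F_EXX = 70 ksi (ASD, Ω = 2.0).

R_n/Ω ≈ 195 kips

t_e = 0.707 × 0.625 = 0.4419 in.
R_nwl = 0.6 × 70 × 0.4419 × 17 = 315.5 kips (longitudinal, 2 welds).
R_nwt = 0.6 × 70 × 0.4419 × 4 = 74.23 kips (transverse, base value).
(i) R_nwl + R_nwt = 389.7 kips; (ii) 0.85 R_nwl + 1.5 R_nwt = 379.5 kips.
R_n = max = 389.7 kips [governs: (i)]; R_n/Ω = 194.9 kips.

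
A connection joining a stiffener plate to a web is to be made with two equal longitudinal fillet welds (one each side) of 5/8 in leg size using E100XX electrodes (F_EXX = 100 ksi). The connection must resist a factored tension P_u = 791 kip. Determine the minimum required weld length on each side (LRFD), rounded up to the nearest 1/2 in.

Throat t_e = 0.707 × 0.625 = 0.4419 in.
φr_n = 0.75 × 0.6 × 100 × 0.4419 = 19.88 kip/in.
L_req = P_u / φr_n = 791 / 19.88 = 39.78 in total.
Per side: 39.78 / 2 = 19.89 in.
Round up → use L = 20 in on each side.

L = 20 in on each side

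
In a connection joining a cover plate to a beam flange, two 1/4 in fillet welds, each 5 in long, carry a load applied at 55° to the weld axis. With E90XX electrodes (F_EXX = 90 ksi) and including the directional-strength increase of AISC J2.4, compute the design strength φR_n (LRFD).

t_e = 0.707 × 0.25 = 0.1767 in; A_we = 0.1767 × 10 = 1.767 in².
Directional factor: 1.0 + 0.5 sin^1.5(55°) = 1.371.
F_nw = 0.6 × 90 × 1.371 = 74.02 ksi.
φR_n = 0.75 × 74.02 × 1.767 = 98.12 kip.

φR_n ≈ 98.1 kip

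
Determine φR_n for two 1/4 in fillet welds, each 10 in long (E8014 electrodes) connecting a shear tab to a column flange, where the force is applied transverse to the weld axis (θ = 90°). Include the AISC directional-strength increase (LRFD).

φR_n ≈ 191 kip

E80XX → F_EXX = 80 ksi.
t_e = 0.707 × 0.25 = 0.1767 in; A_we = 0.1767 × 20 = 3.535 in².
Directional factor: 1.0 + 0.5 sin^1.5(90°) = 1.5.
F_nw = 0.6 × 80 × 1.5 = 72 ksi.
φR_n = 0.75 × 72 × 3.535 = 190.9 kip.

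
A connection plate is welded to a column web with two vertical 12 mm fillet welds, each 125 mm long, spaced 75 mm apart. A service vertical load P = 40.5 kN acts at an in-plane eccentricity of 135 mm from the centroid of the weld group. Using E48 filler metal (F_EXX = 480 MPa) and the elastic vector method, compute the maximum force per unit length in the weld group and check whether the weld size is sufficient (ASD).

f_max ≈ 686 N/mm; adequate

Total weld length L_w = 250 mm. Treat welds as unit-width lines.
Polar moment about centroid: J = 2[d³/12 + d(b/2)²] = 2[125³/12 + 125×37.5²] = 677100 mm³.
Direct shear f_v = P/L_w = 40.5×10³ / 250 = 162 N/mm (vertical).
Torsion M = P·e = 40.5×10³ × 135 = 5467500 N·mm.
Critical point at (x, y) = (37.5, 62.5) from centroid. f_tx = M·y/J = 504.7 N/mm; f_ty = M·x/J = 302.8 N/mm.
Resultant f_max = √[f_tx² + (f_v + f_ty)²] = √[504.7² + (162 + 302.8)²] = 686.1 N/mm.
Capacity per unit length: r_n/Ω = (1/2.0) × 0.6 × 480 × (0.707 × 12) = 1222 N/mm.
686.1 ≤ 1222 → adequate.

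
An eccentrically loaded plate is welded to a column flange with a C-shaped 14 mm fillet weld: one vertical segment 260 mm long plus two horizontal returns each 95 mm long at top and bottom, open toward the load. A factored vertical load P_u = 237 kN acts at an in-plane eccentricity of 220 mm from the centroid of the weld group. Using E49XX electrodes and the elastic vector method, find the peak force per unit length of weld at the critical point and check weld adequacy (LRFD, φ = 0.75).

f_max ≈ 1860 N/mm; adequate

E49XX → F_EXX = 490 MPa.
Total weld length L_w = 450 mm. Treat welds as unit-width lines.
Centroid: x̄ = 2×95×47.5 / 450 = 20.06 mm from the vertical weld.
Polar moment about centroid: J = I_x + I_y = [260³/12 + 2×95×130²] + [260×20.06² + 2(95³/12 + 95×27.44²)] = 5066000 mm³.
Direct shear f_v = P/L_w = 237×10³ / 450 = 526.7 N/mm (vertical).
Torsion M = P·e = 237×10³ × 220 = 52140000 N·mm.
Critical point at (x, y) = (74.94, 130) from centroid. f_tx = M·y/J = 1338 N/mm; f_ty = M·x/J = 771.3 N/mm.
Resultant f_max = √[f_tx² + (f_v + f_ty)²] = √[1338² + (526.7 + 771.3)²] = 1864 N/mm.
Capacity per unit length: φr_n = 0.75 × 0.6 × 490 × (0.707 × 14) = 2183 N/mm.
1864 ≤ 2183 → adequate.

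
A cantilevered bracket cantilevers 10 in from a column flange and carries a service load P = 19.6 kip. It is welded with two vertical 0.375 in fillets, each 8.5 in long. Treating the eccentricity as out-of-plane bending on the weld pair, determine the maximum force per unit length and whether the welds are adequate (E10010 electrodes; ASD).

E100XX → F_EXX = 100 ksi.
L_w = 2 × 8.5 = 17 in; section modulus (unit throat) S = 2 × L²/6 = 24.08 in².
Direct shear f_v = P/L_w = 19.6/17 = 1.153 kip/in.
Moment M = P × e = 19.6 × 10 = 196 kip·in; bending f_b = M/S = 8.138 kip/in.
f_max = √(f_v² + f_b²) = √(1.153² + 8.138²) = 8.22 kip/in.
r_n/Ω = (1/2.0) × 0.6 × 100 × (0.707 × 0.375) = 7.954 kip/in → NOT adequate.

f_max ≈ 8.22 kip/in; NOT adequate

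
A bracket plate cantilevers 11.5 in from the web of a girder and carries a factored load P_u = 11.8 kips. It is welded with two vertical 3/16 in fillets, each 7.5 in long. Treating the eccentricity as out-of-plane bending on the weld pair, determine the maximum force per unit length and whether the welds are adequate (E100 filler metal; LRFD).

E100XX → F_EXX = 100 ksi.
L_w = 2 × 7.5 = 15 in; section modulus (unit throat) S = 2 × L²/6 = 18.75 in².
Direct shear f_v = P/L_w = 11.8/15 = 0.7867 kip/in.
Moment M = P × e = 11.8 × 11.5 = 135.7 kip·in; bending f_b = M/S = 7.237 kip/in.
f_max = √(f_v² + f_b²) = √(0.7867² + 7.237²) = 7.28 kip/in.
φr_n = 0.75 × 0.6 × 100 × (0.707 × 0.1875) = 5.965 kip/in → NOT adequate.

f_max ≈ 7.28 kip/in; NOT adequate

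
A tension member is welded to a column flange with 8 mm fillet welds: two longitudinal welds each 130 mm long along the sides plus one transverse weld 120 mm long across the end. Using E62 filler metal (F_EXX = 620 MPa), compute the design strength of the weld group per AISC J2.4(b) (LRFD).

φR_n ≈ 633 kN

t_e = 0.707 × 8 = 5.656 mm.
R_nwl = 0.6 × 620 × 5.656 × 260 × 10⁻³ = 547 kN (longitudinal, 2 welds).
R_nwt = 0.6 × 620 × 5.656 × 120 × 10⁻³ = 252.5 kN (transverse, base value).
(i) R_nwl + R_nwt = 799.5 kN; (ii) 0.85 R_nwl + 1.5 R_nwt = 843.7 kN.
R_n = max = 843.7 kN [governs: (ii)]; φR_n = 632.8 kN.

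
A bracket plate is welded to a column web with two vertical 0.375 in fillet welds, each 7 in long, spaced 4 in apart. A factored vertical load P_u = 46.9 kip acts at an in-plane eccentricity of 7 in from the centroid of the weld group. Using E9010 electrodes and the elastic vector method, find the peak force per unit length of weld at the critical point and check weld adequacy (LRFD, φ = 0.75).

E90XX → F_EXX = 90 ksi.
Total weld length L_w = 14 in. Treat welds as unit-width lines.
Polar moment about centroid: J = 2[d³/12 + d(b/2)²] = 2[7³/12 + 7×2²] = 113.2 in³.
Direct shear f_v = P/L_w = 46.9 / 14 = 3.35 kip/in (vertical).
Torsion M = P·e = 46.9 × 7 = 328.3 kip·in.
Critical point at (x, y) = (2, 3.5) from centroid. f_tx = M·y/J = 10.15 kip/in; f_ty = M·x/J = 5.802 kip/in.
Resultant f_max = √[f_tx² + (f_v + f_ty)²] = √[10.15² + (3.35 + 5.802)²] = 13.67 kip/in.
Capacity per unit length: φr_n = 0.75 × 0.6 × 90 × (0.707 × 0.375) = 10.74 kip/in.
13.67 > 10.74 → NOT adequate.

f_max ≈ 13.7 kip/in; NOT adequate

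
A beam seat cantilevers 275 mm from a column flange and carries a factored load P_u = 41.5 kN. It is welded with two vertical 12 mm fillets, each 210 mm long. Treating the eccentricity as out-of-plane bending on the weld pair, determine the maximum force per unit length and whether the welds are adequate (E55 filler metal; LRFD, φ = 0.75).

f_max ≈ 783 N/mm; adequate

E55XX → F_EXX = 550 MPa.
L_w = 2 × 210 = 420 mm; section modulus (unit throat) S = 2 × L²/6 = 14700 mm².
Direct shear f_v = P/L_w = 41.5×10³/420 = 98.81 N/mm.
Moment M = P × e = 41.5×10³ × 275 = 11412000 N·mm; bending f_b = M/S = 776.4 N/mm.
f_max = √(f_v² + f_b²) = √(98.81² + 776.4²) = 782.6 N/mm.
φr_n = 0.75 × 0.6 × 550 × (0.707 × 12) = 2100 N/mm → adequate.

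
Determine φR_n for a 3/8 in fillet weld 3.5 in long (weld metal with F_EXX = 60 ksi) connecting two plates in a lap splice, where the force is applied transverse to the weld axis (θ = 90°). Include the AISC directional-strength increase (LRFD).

φR_n ≈ 37.6 kips

t_e = 0.707 × 0.375 = 0.2651 in; A_we = 0.2651 × 3.5 = 0.9279 in².
Directional factor: 1.0 + 0.5 sin^1.5(90°) = 1.5.
F_nw = 0.6 × 60 × 1.5 = 54 ksi.
φR_n = 0.75 × 54 × 0.9279 = 37.58 kips.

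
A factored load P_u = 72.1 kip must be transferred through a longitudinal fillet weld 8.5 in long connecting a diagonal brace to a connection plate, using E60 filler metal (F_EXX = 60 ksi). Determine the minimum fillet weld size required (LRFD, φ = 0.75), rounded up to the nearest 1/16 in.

Total weld length L = 8.5 in.
Required throat t_e = P_u / (φ × 0.6 F_EXX × L) = 72.1 / (0.75 × 0.6 × 60 × 8.5) = 0.3142 in.
Required leg w = t_e / 0.707 = 0.4444 in → use 1/2 in.

w = 1/2 in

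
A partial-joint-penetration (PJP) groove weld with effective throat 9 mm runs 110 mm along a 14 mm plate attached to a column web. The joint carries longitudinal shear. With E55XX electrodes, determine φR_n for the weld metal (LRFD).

E55XX → F_EXX = 550 MPa.
Effective throat (given) t_e = 9 mm.
A_we = 9 × 110 = 990 mm².
F_nw = 0.6 F_EXX = 330 MPa.
φR_n = 0.75 × 330 × 990 × 10⁻³ = 245 kN.

φR_n ≈ 245 kN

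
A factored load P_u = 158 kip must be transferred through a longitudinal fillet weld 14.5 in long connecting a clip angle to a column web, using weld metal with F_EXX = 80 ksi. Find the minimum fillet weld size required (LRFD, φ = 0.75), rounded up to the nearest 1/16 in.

Total weld length L = 14.5 in.
Required throat t_e = P_u / (φ × 0.6 F_EXX × L) = 158 / (0.75 × 0.6 × 80 × 14.5) = 0.3027 in.
Required leg w = t_e / 0.707 = 0.4281 in → use 7/16 in.

w = 7/16 in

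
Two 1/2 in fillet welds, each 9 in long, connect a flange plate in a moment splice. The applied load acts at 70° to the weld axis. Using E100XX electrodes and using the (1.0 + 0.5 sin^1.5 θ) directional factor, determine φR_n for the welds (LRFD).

φR_n ≈ 417 kip

E100XX → F_EXX = 100 ksi.
t_e = 0.707 × 0.5 = 0.3535 in; A_we = 0.3535 × 18 = 6.363 in².
Directional factor: 1.0 + 0.5 sin^1.5(70°) = 1.455.
F_nw = 0.6 × 100 × 1.455 = 87.33 ksi.
φR_n = 0.75 × 87.33 × 6.363 = 416.7 kip.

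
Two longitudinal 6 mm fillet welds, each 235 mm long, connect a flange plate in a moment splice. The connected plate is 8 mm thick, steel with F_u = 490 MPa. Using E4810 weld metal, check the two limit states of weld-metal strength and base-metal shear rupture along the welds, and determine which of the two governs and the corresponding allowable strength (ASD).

E48XX → F_EXX = 480 MPa.
t_e = 0.707 × 6 = 4.242 mm; L = 470 mm.
Weld metal: R_n/Ω = (1/2.0) × 0.6 × 480 × 4.242 × 470 × 10⁻³ = 287.1 kN.
Base metal (shear rupture): R_n/Ω = (1/2.0) × 0.6 × 490 × 8 × 470 × 10⁻³ = 552.7 kN.
Governing: weld metal.

R_n/Ω ≈ 287 kN (weld metal governs)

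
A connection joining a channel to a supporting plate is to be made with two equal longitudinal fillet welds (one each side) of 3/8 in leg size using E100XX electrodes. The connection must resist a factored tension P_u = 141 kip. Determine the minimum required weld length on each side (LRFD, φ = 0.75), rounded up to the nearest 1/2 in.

L = 6 in on each side

E100XX → F_EXX = 100 ksi.
Throat t_e = 0.707 × 0.375 = 0.2651 in.
φr_n = 0.75 × 0.6 × 100 × 0.2651 = 11.93 kip/in.
L_req = P_u / φr_n = 141 / 11.93 = 11.82 in total.
Per side: 11.82 / 2 = 5.909 in.
Round up → use L = 6 in on each side.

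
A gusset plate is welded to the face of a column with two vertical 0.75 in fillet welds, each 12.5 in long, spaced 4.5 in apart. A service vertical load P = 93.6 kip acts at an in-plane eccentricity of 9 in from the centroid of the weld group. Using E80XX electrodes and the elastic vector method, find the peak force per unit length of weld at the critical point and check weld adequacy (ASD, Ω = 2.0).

f_max ≈ 14.1 kip/in; NOT adequate

E80XX → F_EXX = 80 ksi.
Total weld length L_w = 25 in. Treat welds as unit-width lines.
Polar moment about centroid: J = 2[d³/12 + d(b/2)²] = 2[12.5³/12 + 12.5×2.25²] = 452.1 in³.
Direct shear f_v = P/L_w = 93.6 / 25 = 3.744 kip/in (vertical).
Torsion M = P·e = 93.6 × 9 = 842.4 kip·in.
Critical point at (x, y) = (2.25, 6.25) from centroid. f_tx = M·y/J = 11.65 kip/in; f_ty = M·x/J = 4.193 kip/in.
Resultant f_max = √[f_tx² + (f_v + f_ty)²] = √[11.65² + (3.744 + 4.193)²] = 14.09 kip/in.
Capacity per unit length: r_n/Ω = (1/2.0) × 0.6 × 80 × (0.707 × 0.75) = 12.73 kip/in.
14.09 > 12.73 → NOT adequate.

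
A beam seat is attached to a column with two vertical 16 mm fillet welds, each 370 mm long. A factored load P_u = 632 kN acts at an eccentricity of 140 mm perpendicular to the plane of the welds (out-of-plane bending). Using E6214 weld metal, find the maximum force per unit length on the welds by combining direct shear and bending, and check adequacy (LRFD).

f_max ≈ 2120 N/mm; adequate

E62XX → F_EXX = 620 MPa.
L_w = 2 × 370 = 740 mm; section modulus (unit throat) S = 2 × L²/6 = 45630 mm².
Direct shear f_v = P/L_w = 632×10³/740 = 854.1 N/mm.
Moment M = P × e = 632×10³ × 140 = 88480000 N·mm; bending f_b = M/S = 1939 N/mm.
f_max = √(f_v² + f_b²) = √(854.1² + 1939²) = 2119 N/mm.
φr_n = 0.75 × 0.6 × 620 × (0.707 × 16) = 3156 N/mm → adequate.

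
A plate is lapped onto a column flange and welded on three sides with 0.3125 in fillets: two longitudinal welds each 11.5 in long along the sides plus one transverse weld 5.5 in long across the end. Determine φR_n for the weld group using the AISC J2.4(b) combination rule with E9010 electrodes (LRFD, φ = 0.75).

E90XX → F_EXX = 90 ksi.
t_e = 0.707 × 0.3125 = 0.2209 in.
R_nwl = 0.6 × 90 × 0.2209 × 23 = 274.4 kips (longitudinal, 2 welds).
R_nwt = 0.6 × 90 × 0.2209 × 5.5 = 65.62 kips (transverse, base value).
(i) R_nwl + R_nwt = 340 kips; (ii) 0.85 R_nwl + 1.5 R_nwt = 331.7 kips.
R_n = max = 340 kips [governs: (i)]; φR_n = 255 kips.

φR_n ≈ 255 kips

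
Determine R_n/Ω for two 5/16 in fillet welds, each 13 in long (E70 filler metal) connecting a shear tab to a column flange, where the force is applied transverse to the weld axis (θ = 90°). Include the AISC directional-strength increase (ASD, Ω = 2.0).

E70XX → F_EXX = 70 ksi.
t_e = 0.707 × 0.3125 = 0.2209 in; A_we = 0.2209 × 26 = 5.744 in².
Directional factor: 1.0 + 0.5 sin^1.5(90°) = 1.5.
F_nw = 0.6 × 70 × 1.5 = 63 ksi.
R_n/Ω = (63 × 5.744) / 2.0 = 180.9 kip.

R_n/Ω ≈ 181 kip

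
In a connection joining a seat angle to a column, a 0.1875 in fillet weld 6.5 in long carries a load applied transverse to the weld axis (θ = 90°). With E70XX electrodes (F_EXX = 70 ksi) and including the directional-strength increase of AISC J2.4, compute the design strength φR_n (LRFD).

t_e = 0.707 × 0.1875 = 0.1326 in; A_we = 0.1326 × 6.5 = 0.8617 in².
Directional factor: 1.0 + 0.5 sin^1.5(90°) = 1.5.
F_nw = 0.6 × 70 × 1.5 = 63 ksi.
φR_n = 0.75 × 63 × 0.8617 = 40.71 kips.

φR_n ≈ 40.7 kips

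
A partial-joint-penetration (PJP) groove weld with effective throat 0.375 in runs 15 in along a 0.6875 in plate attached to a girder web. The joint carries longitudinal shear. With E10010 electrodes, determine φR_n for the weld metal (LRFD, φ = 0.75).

φR_n ≈ 253 kips

E100XX → F_EXX = 100 ksi.
Effective throat (given) t_e = 0.375 in.
A_we = 0.375 × 15 = 5.625 in².
F_nw = 0.6 F_EXX = 60 ksi.
φR_n = 0.75 × 60 × 5.625 = 253.1 kips.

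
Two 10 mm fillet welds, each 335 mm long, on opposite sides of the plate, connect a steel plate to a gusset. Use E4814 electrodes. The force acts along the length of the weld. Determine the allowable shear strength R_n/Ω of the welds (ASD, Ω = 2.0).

E48XX → F_EXX = 480 MPa.
Effective throat t_e = 0.707 × 10 = 7.07 mm.
Total length L = 670 mm; A_we = 7.07 × 670 = 4737 mm².
F_nw = 0.6 F_EXX = 0.6 × 480 = 288 MPa.
R_n = 288 × 4737 × 10⁻³ = 1364 kN; R_n/Ω = 1364/2.0 = 682.1 kN.

R_n/Ω ≈ 682 kN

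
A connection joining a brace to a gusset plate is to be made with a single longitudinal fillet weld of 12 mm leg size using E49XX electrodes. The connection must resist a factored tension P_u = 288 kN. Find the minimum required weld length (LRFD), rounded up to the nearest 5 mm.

E49XX → F_EXX = 490 MPa.
Throat t_e = 0.707 × 12 = 8.484 mm.
φr_n = 0.75 × 0.6 × 490 × 8.484 × 10⁻³ = 1.871 kN/mm.
L_req = P_u / φr_n = 288 / 1.871 = 154 mm total.
Round up → use L = 155 mm.

L = 155 mm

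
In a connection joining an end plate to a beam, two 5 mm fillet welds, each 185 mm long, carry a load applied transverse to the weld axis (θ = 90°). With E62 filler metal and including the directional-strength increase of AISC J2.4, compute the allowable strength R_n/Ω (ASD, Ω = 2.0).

E62XX → F_EXX = 620 MPa.
t_e = 0.707 × 5 = 3.535 mm; A_we = 3.535 × 370 = 1308 mm².
Directional factor: 1.0 + 0.5 sin^1.5(90°) = 1.5.
F_nw = 0.6 × 620 × 1.5 = 558 MPa.
R_n/Ω = (558 × 1308) / 2.0 × 10⁻³ = 364.9 kN.

R_n/Ω ≈ 365 kN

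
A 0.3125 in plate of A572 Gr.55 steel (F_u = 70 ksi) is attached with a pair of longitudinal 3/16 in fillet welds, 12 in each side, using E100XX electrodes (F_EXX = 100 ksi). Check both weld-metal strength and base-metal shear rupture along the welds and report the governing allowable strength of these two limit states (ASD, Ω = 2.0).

R_n/Ω ≈ 95.4 kip (weld metal governs)

t_e = 0.707 × 0.1875 = 0.1326 in; L = 24 in.
Weld metal: R_n/Ω = (1/2.0) × 0.6 × 100 × 0.1326 × 24 = 95.45 kip.
Base metal (shear rupture): R_n/Ω = (1/2.0) × 0.6 × 70 × 0.3125 × 24 = 157.5 kip.
Governing: weld metal.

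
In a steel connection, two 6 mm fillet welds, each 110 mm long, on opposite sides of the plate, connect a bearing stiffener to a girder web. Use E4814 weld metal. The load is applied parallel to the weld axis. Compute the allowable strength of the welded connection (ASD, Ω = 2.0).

R_n/Ω ≈ 134 kN

E48XX → F_EXX = 480 MPa.
Effective throat t_e = 0.707 × 6 = 4.242 mm.
Total length L = 220 mm; A_we = 4.242 × 220 = 933.2 mm².
F_nw = 0.6 F_EXX = 0.6 × 480 = 288 MPa.
R_n = 288 × 933.2 × 10⁻³ = 268.8 kN; R_n/Ω = 268.8/2.0 = 134.4 kN.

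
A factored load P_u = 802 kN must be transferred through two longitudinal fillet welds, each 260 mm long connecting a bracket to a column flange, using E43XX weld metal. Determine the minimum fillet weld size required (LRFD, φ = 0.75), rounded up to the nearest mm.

w = 12 mm

E43XX → F_EXX = 430 MPa.
Total weld length L = 520 mm.
Required throat t_e = P_u / (φ × 0.6 F_EXX × L) = 802 / (0.75 × 0.6 × 430 × 520 × 10⁻³) = 7.971 mm.
Required leg w = t_e / 0.707 = 11.27 mm → use 12 mm.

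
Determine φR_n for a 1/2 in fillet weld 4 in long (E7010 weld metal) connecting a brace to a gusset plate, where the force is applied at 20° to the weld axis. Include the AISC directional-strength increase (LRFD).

φR_n ≈ 49 kip

E70XX → F_EXX = 70 ksi.
t_e = 0.707 × 0.5 = 0.3535 in; A_we = 0.3535 × 4 = 1.414 in².
Directional factor: 1.0 + 0.5 sin^1.5(20°) = 1.1.
F_nw = 0.6 × 70 × 1.1 = 46.2 ksi.
φR_n = 0.75 × 46.2 × 1.414 = 49 kip.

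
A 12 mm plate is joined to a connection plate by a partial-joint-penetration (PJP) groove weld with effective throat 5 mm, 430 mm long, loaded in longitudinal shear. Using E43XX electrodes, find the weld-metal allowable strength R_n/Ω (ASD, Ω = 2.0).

R_n/Ω ≈ 277 kN

E43XX → F_EXX = 430 MPa.
Effective throat (given) t_e = 5 mm.
A_we = 5 × 430 = 2150 mm².
F_nw = 0.6 F_EXX = 258 MPa.
R_n/Ω = (258 × 2150) / 2.0 × 10⁻³ = 277.4 kN.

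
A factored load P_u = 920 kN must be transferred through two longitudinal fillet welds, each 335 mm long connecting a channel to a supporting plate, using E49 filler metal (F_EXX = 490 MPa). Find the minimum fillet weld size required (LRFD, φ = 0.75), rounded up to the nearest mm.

w = 9 mm

Total weld length L = 670 mm.
Required throat t_e = P_u / (φ × 0.6 F_EXX × L) = 920 / (0.75 × 0.6 × 490 × 670 × 10⁻³) = 6.227 mm.
Required leg w = t_e / 0.707 = 8.808 mm → use 9 mm.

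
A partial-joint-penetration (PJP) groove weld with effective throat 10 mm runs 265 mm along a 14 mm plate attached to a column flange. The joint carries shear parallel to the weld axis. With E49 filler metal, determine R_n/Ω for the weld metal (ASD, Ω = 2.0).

E49XX → F_EXX = 490 MPa.
Effective throat (given) t_e = 10 mm.
A_we = 10 × 265 = 2650 mm².
F_nw = 0.6 F_EXX = 294 MPa.
R_n/Ω = (294 × 2650) / 2.0 × 10⁻³ = 389.6 kN.

R_n/Ω ≈ 390 kN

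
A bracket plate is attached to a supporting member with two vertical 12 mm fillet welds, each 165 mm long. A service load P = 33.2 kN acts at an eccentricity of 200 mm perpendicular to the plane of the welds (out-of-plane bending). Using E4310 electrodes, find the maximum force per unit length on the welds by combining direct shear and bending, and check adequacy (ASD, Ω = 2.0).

f_max ≈ 739 N/mm; adequate

E43XX → F_EXX = 430 MPa.
L_w = 2 × 165 = 330 mm; section modulus (unit throat) S = 2 × L²/6 = 9075 mm².
Direct shear f_v = P/L_w = 33.2×10³/330 = 100.6 N/mm.
Moment M = P × e = 33.2×10³ × 200 = 6640000 N·mm; bending f_b = M/S = 731.7 N/mm.
f_max = √(f_v² + f_b²) = √(100.6² + 731.7²) = 738.6 N/mm.
r_n/Ω = (1/2.0) × 0.6 × 430 × (0.707 × 12) = 1094 N/mm → adequate.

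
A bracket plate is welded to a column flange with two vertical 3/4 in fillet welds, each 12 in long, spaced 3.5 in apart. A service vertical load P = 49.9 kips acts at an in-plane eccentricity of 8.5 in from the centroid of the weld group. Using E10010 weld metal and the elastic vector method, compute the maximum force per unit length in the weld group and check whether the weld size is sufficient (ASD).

f_max ≈ 8.16 kip/in; adequate

E100XX → F_EXX = 100 ksi.
Total weld length L_w = 24 in. Treat welds as unit-width lines.
Polar moment about centroid: J = 2[d³/12 + d(b/2)²] = 2[12³/12 + 12×1.75²] = 361.5 in³.
Direct shear f_v = P/L_w = 49.9 / 24 = 2.079 kip/in (vertical).
Torsion M = P·e = 49.9 × 8.5 = 424.15 kip·in.
Critical point at (x, y) = (1.75, 6) from centroid. f_tx = M·y/J = 7.04 kip/in; f_ty = M·x/J = 2.053 kip/in.
Resultant f_max = √[f_tx² + (f_v + f_ty)²] = √[7.04² + (2.079 + 2.053)²] = 8.163 kip/in.
Capacity per unit length: r_n/Ω = (1/2.0) × 0.6 × 100 × (0.707 × 0.75) = 15.91 kip/in.
8.163 ≤ 15.91 → adequate.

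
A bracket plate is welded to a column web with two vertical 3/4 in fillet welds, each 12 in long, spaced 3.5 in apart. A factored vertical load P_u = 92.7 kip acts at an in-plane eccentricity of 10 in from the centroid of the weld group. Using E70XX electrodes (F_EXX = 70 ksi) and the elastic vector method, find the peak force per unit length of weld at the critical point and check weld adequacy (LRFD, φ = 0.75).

f_max ≈ 17.5 kip/in; NOT adequate

Total weld length L_w = 24 in. Treat welds as unit-width lines.
Polar moment about centroid: J = 2[d³/12 + d(b/2)²] = 2[12³/12 + 12×1.75²] = 361.5 in³.
Direct shear f_v = P/L_w = 92.7 / 24 = 3.863 kip/in (vertical).
Torsion M = P·e = 92.7 × 10 = 927 kip·in.
Critical point at (x, y) = (1.75, 6) from centroid. f_tx = M·y/J = 15.39 kip/in; f_ty = M·x/J = 4.488 kip/in.
Resultant f_max = √[f_tx² + (f_v + f_ty)²] = √[15.39² + (3.863 + 4.488)²] = 17.51 kip/in.
Capacity per unit length: φr_n = 0.75 × 0.6 × 70 × (0.707 × 0.75) = 16.7 kip/in.
17.51 > 16.7 → NOT adequate.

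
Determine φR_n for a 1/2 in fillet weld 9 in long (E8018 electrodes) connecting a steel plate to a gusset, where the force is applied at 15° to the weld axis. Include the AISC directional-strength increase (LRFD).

φR_n ≈ 122 kips

E80XX → F_EXX = 80 ksi.
t_e = 0.707 × 0.5 = 0.3535 in; A_we = 0.3535 × 9 = 3.181 in².
Directional factor: 1.0 + 0.5 sin^1.5(15°) = 1.066.
F_nw = 0.6 × 80 × 1.066 = 51.16 ksi.
φR_n = 0.75 × 51.16 × 3.181 = 122.1 kips.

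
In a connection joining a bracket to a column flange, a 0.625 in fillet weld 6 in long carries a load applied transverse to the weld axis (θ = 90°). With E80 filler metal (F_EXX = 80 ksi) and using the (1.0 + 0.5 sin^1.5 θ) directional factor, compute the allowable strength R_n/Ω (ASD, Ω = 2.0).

t_e = 0.707 × 0.625 = 0.4419 in; A_we = 0.4419 × 6 = 2.651 in².
Directional factor: 1.0 + 0.5 sin^1.5(90°) = 1.5.
F_nw = 0.6 × 80 × 1.5 = 72 ksi.
R_n/Ω = (72 × 2.651) / 2.0 = 95.44 kips.

R_n/Ω ≈ 95.4 kips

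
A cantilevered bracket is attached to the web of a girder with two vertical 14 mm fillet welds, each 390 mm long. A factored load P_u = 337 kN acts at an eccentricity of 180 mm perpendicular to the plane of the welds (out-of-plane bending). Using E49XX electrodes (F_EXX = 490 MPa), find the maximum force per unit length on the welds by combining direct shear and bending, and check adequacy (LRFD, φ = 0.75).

f_max ≈ 1270 N/mm; adequate

L_w = 2 × 390 = 780 mm; section modulus (unit throat) S = 2 × L²/6 = 50700 mm².
Direct shear f_v = P/L_w = 337×10³/780 = 432.1 N/mm.
Moment M = P × e = 337×10³ × 180 = 60660000 N·mm; bending f_b = M/S = 1196 N/mm.
f_max = √(f_v² + f_b²) = √(432.1² + 1196²) = 1272 N/mm.
φr_n = 0.75 × 0.6 × 490 × (0.707 × 14) = 2183 N/mm → adequate.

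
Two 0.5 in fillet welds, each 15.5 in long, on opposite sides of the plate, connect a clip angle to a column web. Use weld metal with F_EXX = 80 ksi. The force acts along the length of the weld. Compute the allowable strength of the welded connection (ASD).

Effective throat t_e = 0.707 × 0.5 = 0.3535 in.
Total length L = 31 in; A_we = 0.3535 × 31 = 10.96 in².
F_nw = 0.6 F_EXX = 0.6 × 80 = 48 ksi.
R_n = 48 × 10.96 = 526 kip; R_n/Ω = 526/2.0 = 263 kip.

R_n/Ω ≈ 263 kip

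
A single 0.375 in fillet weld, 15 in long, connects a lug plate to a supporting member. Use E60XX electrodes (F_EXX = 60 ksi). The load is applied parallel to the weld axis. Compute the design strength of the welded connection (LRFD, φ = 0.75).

Effective throat t_e = 0.707 × 0.375 = 0.2651 in.
Total length L = 15 in; A_we = 0.2651 × 15 = 3.977 in².
F_nw = 0.6 F_EXX = 0.6 × 60 = 36 ksi.
φR_n = 0.75 × 36 × 3.977 = 107.4 kips.

φR_n ≈ 107 kips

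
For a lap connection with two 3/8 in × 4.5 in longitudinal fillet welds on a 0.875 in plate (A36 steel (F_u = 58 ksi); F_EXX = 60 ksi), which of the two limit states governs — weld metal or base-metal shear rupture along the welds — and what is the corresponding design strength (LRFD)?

t_e = 0.707 × 0.375 = 0.2651 in; L = 9 in.
Weld metal: φR_n = 0.75 × 0.6 × 60 × 0.2651 × 9 = 64.43 kips.
Base metal (shear rupture): φR_n = 0.75 × 0.6 × 58 × 0.875 × 9 = 205.5 kips.
Governing: weld metal.

φR_n ≈ 64.4 kips (weld metal governs)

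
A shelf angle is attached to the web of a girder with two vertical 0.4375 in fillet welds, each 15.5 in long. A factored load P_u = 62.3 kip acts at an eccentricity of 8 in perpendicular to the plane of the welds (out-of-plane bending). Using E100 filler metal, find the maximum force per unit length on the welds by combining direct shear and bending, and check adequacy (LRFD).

f_max ≈ 6.54 kip/in; adequate

E100XX → F_EXX = 100 ksi.
L_w = 2 × 15.5 = 31 in; section modulus (unit throat) S = 2 × L²/6 = 80.08 in².
Direct shear f_v = P/L_w = 62.3/31 = 2.01 kip/in.
Moment M = P × e = 62.3 × 8 = 498.4 kip·in; bending f_b = M/S = 6.224 kip/in.
f_max = √(f_v² + f_b²) = √(2.01² + 6.224²) = 6.54 kip/in.
φr_n = 0.75 × 0.6 × 100 × (0.707 × 0.4375) = 13.92 kip/in → adequate.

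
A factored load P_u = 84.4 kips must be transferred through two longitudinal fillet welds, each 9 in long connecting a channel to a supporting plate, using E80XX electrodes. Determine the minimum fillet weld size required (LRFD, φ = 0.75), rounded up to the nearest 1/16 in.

E80XX → F_EXX = 80 ksi.
Total weld length L = 18 in.
Required throat t_e = P_u / (φ × 0.6 F_EXX × L) = 84.4 / (0.75 × 0.6 × 80 × 18) = 0.1302 in.
Required leg w = t_e / 0.707 = 0.1842 in → use 3/16 in.

w = 3/16 in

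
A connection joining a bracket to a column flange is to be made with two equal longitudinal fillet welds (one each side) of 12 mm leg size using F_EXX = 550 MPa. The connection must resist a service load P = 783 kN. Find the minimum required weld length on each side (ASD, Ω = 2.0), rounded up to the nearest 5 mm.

L = 280 mm on each side

Throat t_e = 0.707 × 12 = 8.484 mm.
r_n/Ω = (0.6 × 550 × 8.484) / 2.0 = 1400 N/mm = 1.4 kN/mm.
L_req = P / (r_n/Ω) = 783 / 1.4 = 559.3 mm total.
Per side: 559.3 / 2 = 279.7 mm.
Round up → use L = 280 mm on each side.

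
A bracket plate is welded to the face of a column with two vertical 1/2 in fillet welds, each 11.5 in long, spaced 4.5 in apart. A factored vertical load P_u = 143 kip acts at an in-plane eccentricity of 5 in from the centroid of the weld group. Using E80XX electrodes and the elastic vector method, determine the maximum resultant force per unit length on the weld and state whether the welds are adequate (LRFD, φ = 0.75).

E80XX → F_EXX = 80 ksi.
Total weld length L_w = 23 in. Treat welds as unit-width lines.
Polar moment about centroid: J = 2[d³/12 + d(b/2)²] = 2[11.5³/12 + 11.5×2.25²] = 369.9 in³.
Direct shear f_v = P/L_w = 143 / 23 = 6.217 kip/in (vertical).
Torsion M = P·e = 143 × 5 = 715 kip·in.
Critical point at (x, y) = (2.25, 5.75) from centroid. f_tx = M·y/J = 11.11 kip/in; f_ty = M·x/J = 4.349 kip/in.
Resultant f_max = √[f_tx² + (f_v + f_ty)²] = √[11.11² + (6.217 + 4.349)²] = 15.34 kip/in.
Capacity per unit length: φr_n = 0.75 × 0.6 × 80 × (0.707 × 0.5) = 12.73 kip/in.
15.34 > 12.73 → NOT adequate.

f_max ≈ 15.3 kip/in; NOT adequate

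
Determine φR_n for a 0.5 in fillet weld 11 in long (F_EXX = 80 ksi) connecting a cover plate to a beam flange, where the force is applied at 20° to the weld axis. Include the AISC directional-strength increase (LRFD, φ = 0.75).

φR_n ≈ 154 kips

t_e = 0.707 × 0.5 = 0.3535 in; A_we = 0.3535 × 11 = 3.888 in².
Directional factor: 1.0 + 0.5 sin^1.5(20°) = 1.1.
F_nw = 0.6 × 80 × 1.1 = 52.8 ksi.
φR_n = 0.75 × 52.8 × 3.888 = 154 kips.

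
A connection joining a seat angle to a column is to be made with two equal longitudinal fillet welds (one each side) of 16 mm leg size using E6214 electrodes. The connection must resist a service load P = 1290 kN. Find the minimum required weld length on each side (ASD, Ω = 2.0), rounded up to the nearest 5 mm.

L = 310 mm on each side

E62XX → F_EXX = 620 MPa.
Throat t_e = 0.707 × 16 = 11.31 mm.
r_n/Ω = (0.6 × 620 × 11.31) / 2.0 = 2104 N/mm = 2.104 kN/mm.
L_req = P / (r_n/Ω) = 1290 / 2.104 = 613.1 mm total.
Per side: 613.1 / 2 = 306.6 mm.
Round up → use L = 310 mm on each side.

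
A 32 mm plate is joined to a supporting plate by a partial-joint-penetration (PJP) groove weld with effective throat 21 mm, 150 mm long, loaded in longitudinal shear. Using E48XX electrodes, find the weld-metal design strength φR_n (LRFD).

E48XX → F_EXX = 480 MPa.
Effective throat (given) t_e = 21 mm.
A_we = 21 × 150 = 3150 mm².
F_nw = 0.6 F_EXX = 288 MPa.
φR_n = 0.75 × 288 × 3150 × 10⁻³ = 680.4 kN.

φR_n ≈ 680 kN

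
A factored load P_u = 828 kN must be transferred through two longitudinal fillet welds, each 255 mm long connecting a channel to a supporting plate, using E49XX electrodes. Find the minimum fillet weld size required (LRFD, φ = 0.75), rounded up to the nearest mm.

w = 11 mm

E49XX → F_EXX = 490 MPa.
Total weld length L = 510 mm.
Required throat t_e = P_u / (φ × 0.6 F_EXX × L) = 828 / (0.75 × 0.6 × 490 × 510 × 10⁻³) = 7.363 mm.
Required leg w = t_e / 0.707 = 10.41 mm → use 11 mm.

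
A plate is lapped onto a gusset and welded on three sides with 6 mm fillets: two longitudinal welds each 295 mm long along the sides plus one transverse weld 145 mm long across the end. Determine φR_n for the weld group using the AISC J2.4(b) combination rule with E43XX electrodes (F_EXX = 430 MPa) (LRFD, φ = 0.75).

φR_n ≈ 603 kN

t_e = 0.707 × 6 = 4.242 mm.
R_nwl = 0.6 × 430 × 4.242 × 590 × 10⁻³ = 645.7 kN (longitudinal, 2 welds).
R_nwt = 0.6 × 430 × 4.242 × 145 × 10⁻³ = 158.7 kN (transverse, base value).
(i) R_nwl + R_nwt = 804.4 kN; (ii) 0.85 R_nwl + 1.5 R_nwt = 786.9 kN.
R_n = max = 804.4 kN [governs: (i)]; φR_n = 603.3 kN.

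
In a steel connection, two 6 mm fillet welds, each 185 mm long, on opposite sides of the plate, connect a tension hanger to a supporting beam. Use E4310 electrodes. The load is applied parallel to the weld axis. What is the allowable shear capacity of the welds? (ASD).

R_n/Ω ≈ 202 kN

E43XX → F_EXX = 430 MPa.
Effective throat t_e = 0.707 × 6 = 4.242 mm.
Total length L = 370 mm; A_we = 4.242 × 370 = 1570 mm².
F_nw = 0.6 F_EXX = 0.6 × 430 = 258 MPa.
R_n = 258 × 1570 × 10⁻³ = 404.9 kN; R_n/Ω = 404.9/2.0 = 202.5 kN.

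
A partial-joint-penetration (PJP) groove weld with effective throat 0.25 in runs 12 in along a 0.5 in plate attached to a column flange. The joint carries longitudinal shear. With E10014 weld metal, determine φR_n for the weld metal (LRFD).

φR_n ≈ 135 kips

E100XX → F_EXX = 100 ksi.
Effective throat (given) t_e = 0.25 in.
A_we = 0.25 × 12 = 3 in².
F_nw = 0.6 F_EXX = 60 ksi.
φR_n = 0.75 × 60 × 3 = 135 kips.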